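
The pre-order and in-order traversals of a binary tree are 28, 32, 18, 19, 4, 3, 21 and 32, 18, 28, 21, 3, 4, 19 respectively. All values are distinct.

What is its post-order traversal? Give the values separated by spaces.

The first element of pre-order is the root; it splits in-order into left and right subtrees.
Root 28: left subtree has 2 nodes {32, 18}, right has 4 {21, 3, 4, 19}.
  Root 32: left subtree has 0 nodes { }, right has 1 {18}.
  Root 19: left subtree has 3 nodes {21, 3, 4}, right has 0 { }.
    Root 4: left subtree has 2 nodes {21, 3}, right has 0 { }.
      Root 3: left subtree has 1 node {21}, right has 0 { }.

18 32 21 3 4 19 28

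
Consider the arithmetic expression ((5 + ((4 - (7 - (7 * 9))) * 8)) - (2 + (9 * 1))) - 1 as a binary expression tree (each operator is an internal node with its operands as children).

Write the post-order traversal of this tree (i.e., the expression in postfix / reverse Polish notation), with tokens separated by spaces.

5 4 7 7 9 * - - 8 * + 2 9 1 * + - 1 -

Post-order on an expression tree gives postfix notation: for each operator, emit left operand, right operand, then the operator.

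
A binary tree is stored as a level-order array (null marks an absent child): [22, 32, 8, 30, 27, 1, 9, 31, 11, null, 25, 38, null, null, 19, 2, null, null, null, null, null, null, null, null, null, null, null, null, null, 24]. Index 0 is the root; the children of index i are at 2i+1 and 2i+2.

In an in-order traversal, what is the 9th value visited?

38

In-order visits the left subtree, then the node, then the right subtree.
At 22: go left to 32.
  At 32: go left to 30.
    At 30: go left to 31.
      At 31: go left to 2.
        2 is a leaf — visit 2.
      Visit 31.
      At 31: no right child.
    Visit 30.
    At 30: go right to 11.
      11 is a leaf — visit 11.
  Visit 32.
  At 32: go right to 27.
    At 27: no left child.
    Visit 27.
    At 27: go right to 25.
      25 is a leaf — visit 25.
Visit 22.
At 22: go right to 8.
  At 8: go left to 1.
    At 1: go left to 38.
      38 is a leaf — visit 38.
    Visit 1.
    At 1: no right child.
  Visit 8.
  At 8: go right to 9.
    At 9: no left child.
    Visit 9.
    At 9: go right to 19.
      At 19: go left to 24.
        24 is a leaf — visit 24.
      Visit 19.
      At 19: no right child.
Full in-order sequence: 2, 31, 30, 11, 32, 27, 25, 22, 38, 1, 8, 9, 24, 19.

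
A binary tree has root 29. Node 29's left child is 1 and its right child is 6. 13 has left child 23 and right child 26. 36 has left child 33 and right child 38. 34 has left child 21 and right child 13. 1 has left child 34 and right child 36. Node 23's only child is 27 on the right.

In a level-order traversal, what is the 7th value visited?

Level-order visits nodes level by level from the root, left to right within each level.
Level 0: 29
Level 1: 1, 6
Level 2: 34, 36
Level 3: 21, 13, 33, 38
Level 4: 23, 26
Level 5: 27
Full level-order sequence: 29, 1, 6, 34, 36, 21, 13, 33, 38, 23, 26, 27.

13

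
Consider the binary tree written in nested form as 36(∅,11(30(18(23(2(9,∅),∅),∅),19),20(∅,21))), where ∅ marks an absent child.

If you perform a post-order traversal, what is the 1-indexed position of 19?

Post-order visits the left subtree, then the right subtree, then the node.
At 36: no left child.
At 36: go right to 11.
  At 11: go left to 30.
    At 30: go left to 18.
      At 18: go left to 23.
        At 23: go left to 2.
          At 2: go left to 9.
            9 is a leaf — visit 9.
          At 2: no right child.
          Visit 2.
        At 23: no right child.
        Visit 23.
      At 18: no right child.
      Visit 18.
    At 30: go right to 19.
      19 is a leaf — visit 19.
    Visit 30.
  At 11: go right to 20.
    At 20: no left child.
    At 20: go right to 21.
      21 is a leaf — visit 21.
    Visit 20.
  Visit 11.
Visit 36.
Full post-order sequence: 9, 2, 23, 18, 19, 30, 21, 20, 11, 36.

5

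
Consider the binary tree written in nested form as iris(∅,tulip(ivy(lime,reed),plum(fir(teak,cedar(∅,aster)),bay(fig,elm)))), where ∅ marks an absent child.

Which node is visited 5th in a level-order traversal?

Level-order visits nodes level by level from the root, left to right within each level.
Level 0: iris
Level 1: tulip
Level 2: ivy, plum
Level 3: lime, reed, fir, bay
Level 4: teak, cedar, fig, elm
Level 5: aster
Full level-order sequence: iris, tulip, ivy, plum, lime, reed, fir, bay, teak, cedar, fig, elm, aster.

lime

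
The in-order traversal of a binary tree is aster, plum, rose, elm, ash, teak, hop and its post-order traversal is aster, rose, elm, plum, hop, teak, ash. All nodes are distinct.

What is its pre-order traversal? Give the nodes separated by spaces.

ash plum aster elm rose teak hop

The last element of post-order is the root; it splits in-order into left and right subtrees.
Root ash: left subtree has 4 nodes {aster, plum, rose, elm}, right has 2 {teak, hop}.
  Root plum: left subtree has 1 node {aster}, right has 2 {rose, elm}.
    Root elm: left subtree has 1 node {rose}, right has 0 { }.
  Root teak: left subtree has 0 nodes { }, right has 1 {hop}.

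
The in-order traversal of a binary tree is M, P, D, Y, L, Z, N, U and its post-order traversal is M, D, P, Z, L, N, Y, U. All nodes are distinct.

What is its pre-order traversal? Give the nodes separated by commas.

U, Y, P, M, D, N, L, Z

The last element of post-order is the root; it splits in-order into left and right subtrees.
Root U: left subtree has 7 nodes {M, P, D, Y, L, Z, N}, right has 0 { }.
  Root Y: left subtree has 3 nodes {M, P, D}, right has 3 {L, Z, N}.
    Root P: left subtree has 1 node {M}, right has 1 {D}.
    Root N: left subtree has 2 nodes {L, Z}, right has 0 { }.
      Root L: left subtree has 0 nodes { }, right has 1 {Z}.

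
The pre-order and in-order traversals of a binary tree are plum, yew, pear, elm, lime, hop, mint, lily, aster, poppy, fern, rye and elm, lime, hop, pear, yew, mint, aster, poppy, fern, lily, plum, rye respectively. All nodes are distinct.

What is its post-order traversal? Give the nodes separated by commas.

The first element of pre-order is the root; it splits in-order into left and right subtrees.
Root plum: left subtree has 10 nodes {elm, lime, hop, pear, yew, mint, aster, poppy, fern, lily}, right has 1 {rye}.
  Root yew: left subtree has 4 nodes {elm, lime, hop, pear}, right has 5 {mint, aster, poppy, fern, lily}.
    Root pear: left subtree has 3 nodes {elm, lime, hop}, right has 0 { }.
      Root elm: left subtree has 0 nodes { }, right has 2 {lime, hop}.
        Root lime: left subtree has 0 nodes { }, right has 1 {hop}.
    Root mint: left subtree has 0 nodes { }, right has 4 {aster, poppy, fern, lily}.
      Root lily: left subtree has 3 nodes {aster, poppy, fern}, right has 0 { }.
        Root aster: left subtree has 0 nodes { }, right has 2 {poppy, fern}.
          Root poppy: left subtree has 0 nodes { }, right has 1 {fern}.

hop, lime, elm, pear, fern, poppy, aster, lily, mint, yew, rye, plum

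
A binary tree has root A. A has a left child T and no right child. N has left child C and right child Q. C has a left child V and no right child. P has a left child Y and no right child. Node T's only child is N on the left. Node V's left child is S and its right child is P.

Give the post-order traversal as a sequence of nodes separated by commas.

Post-order visits the left subtree, then the right subtree, then the node.
At A: go left to T.
  At T: go left to N.
    At N: go left to C.
      At C: go left to V.
        At V: go left to S.
          S is a leaf — visit S.
        At V: go right to P.
          At P: go left to Y.
            Y is a leaf — visit Y.
          At P: no right child.
          Visit P.
        Visit V.
      At C: no right child.
      Visit C.
    At N: go right to Q.
      Q is a leaf — visit Q.
    Visit N.
  At T: no right child.
  Visit T.
At A: no right child.
Visit A.

S, Y, P, V, C, Q, N, T, A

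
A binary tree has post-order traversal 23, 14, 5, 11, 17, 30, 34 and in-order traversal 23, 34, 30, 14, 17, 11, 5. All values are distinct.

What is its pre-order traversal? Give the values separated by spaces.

34 23 30 17 14 11 5

The last element of post-order is the root; it splits in-order into left and right subtrees.
Root 34: left subtree has 1 node {23}, right has 5 {30, 14, 17, 11, 5}.
  Root 30: left subtree has 0 nodes { }, right has 4 {14, 17, 11, 5}.
    Root 17: left subtree has 1 node {14}, right has 2 {11, 5}.
      Root 11: left subtree has 0 nodes { }, right has 1 {5}.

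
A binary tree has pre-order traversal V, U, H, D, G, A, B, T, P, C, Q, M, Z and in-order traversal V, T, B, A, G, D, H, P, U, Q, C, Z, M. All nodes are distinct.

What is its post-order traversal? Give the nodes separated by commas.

T, B, A, G, D, P, H, Q, Z, M, C, U, V

The first element of pre-order is the root; it splits in-order into left and right subtrees.
Root V: left subtree has 0 nodes { }, right has 12 {T, B, A, G, D, H, P, U, Q, C, Z, M}.
  Root U: left subtree has 7 nodes {T, B, A, G, D, H, P}, right has 4 {Q, C, Z, M}.
    Root H: left subtree has 5 nodes {T, B, A, G, D}, right has 1 {P}.
      Root D: left subtree has 4 nodes {T, B, A, G}, right has 0 { }.
        Root G: left subtree has 3 nodes {T, B, A}, right has 0 { }.
          Root A: left subtree has 2 nodes {T, B}, right has 0 { }.
            Root B: left subtree has 1 node {T}, right has 0 { }.
    Root C: left subtree has 1 node {Q}, right has 2 {Z, M}.
      Root M: left subtree has 1 node {Z}, right has 0 { }.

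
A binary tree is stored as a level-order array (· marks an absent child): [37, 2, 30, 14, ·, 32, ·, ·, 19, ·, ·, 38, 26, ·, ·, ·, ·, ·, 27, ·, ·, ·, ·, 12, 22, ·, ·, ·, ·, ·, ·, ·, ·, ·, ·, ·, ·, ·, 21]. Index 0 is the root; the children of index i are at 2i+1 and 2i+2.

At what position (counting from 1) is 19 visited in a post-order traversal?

3

Post-order visits the left subtree, then the right subtree, then the node.
At 37: go left to 2.
  At 2: go left to 14.
    At 14: no left child.
    At 14: go right to 19.
      At 19: no left child.
      At 19: go right to 27.
        At 27: no left child.
        At 27: go right to 21.
          21 is a leaf — visit 21.
        Visit 27.
      Visit 19.
    Visit 14.
  At 2: no right child.
  Visit 2.
At 37: go right to 30.
  At 30: go left to 32.
    At 32: go left to 38.
      At 38: go left to 12.
        12 is a leaf — visit 12.
      At 38: go right to 22.
        22 is a leaf — visit 22.
      Visit 38.
    At 32: go right to 26.
      26 is a leaf — visit 26.
    Visit 32.
  At 30: no right child.
  Visit 30.
Visit 37.
Full post-order sequence: 21, 27, 19, 14, 2, 12, 22, 38, 26, 32, 30, 37.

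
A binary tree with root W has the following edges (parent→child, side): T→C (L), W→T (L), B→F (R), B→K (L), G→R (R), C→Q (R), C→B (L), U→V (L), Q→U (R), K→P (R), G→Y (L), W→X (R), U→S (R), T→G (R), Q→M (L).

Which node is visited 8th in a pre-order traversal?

Pre-order visits the node, then its left subtree, then its right subtree.
Visit W.
At W: go left to T.
  Visit T.
  At T: go left to C.
    Visit C.
    At C: go left to B.
      Visit B.
      At B: go left to K.
        Visit K.
        At K: no left child.
        At K: go right to P.
          P is a leaf — visit P.
      At B: go right to F.
        F is a leaf — visit F.
    At C: go right to Q.
      Visit Q.
      At Q: go left to M.
        M is a leaf — visit M.
      At Q: go right to U.
        Visit U.
        At U: go left to V.
          V is a leaf — visit V.
        At U: go right to S.
          S is a leaf — visit S.
  At T: go right to G.
    Visit G.
    At G: go left to Y.
      Y is a leaf — visit Y.
    At G: go right to R.
      R is a leaf — visit R.
At W: go right to X.
  X is a leaf — visit X.
Full pre-order sequence: W, T, C, B, K, P, F, Q, M, U, V, S, G, Y, R, X.

Q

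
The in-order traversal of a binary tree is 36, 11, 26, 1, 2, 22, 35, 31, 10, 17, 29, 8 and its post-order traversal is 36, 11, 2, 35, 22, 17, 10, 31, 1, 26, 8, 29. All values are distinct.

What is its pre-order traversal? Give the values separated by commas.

29, 26, 11, 36, 1, 31, 22, 2, 35, 10, 17, 8

The last element of post-order is the root; it splits in-order into left and right subtrees.
Root 29: left subtree has 10 nodes {36, 11, 26, 1, 2, 22, 35, 31, 10, 17}, right has 1 {8}.
  Root 26: left subtree has 2 nodes {36, 11}, right has 7 {1, 2, 22, 35, 31, 10, 17}.
    Root 11: left subtree has 1 node {36}, right has 0 { }.
    Root 1: left subtree has 0 nodes { }, right has 6 {2, 22, 35, 31, 10, 17}.
      Root 31: left subtree has 3 nodes {2, 22, 35}, right has 2 {10, 17}.
        Root 22: left subtree has 1 node {2}, right has 1 {35}.
        Root 10: left subtree has 0 nodes { }, right has 1 {17}.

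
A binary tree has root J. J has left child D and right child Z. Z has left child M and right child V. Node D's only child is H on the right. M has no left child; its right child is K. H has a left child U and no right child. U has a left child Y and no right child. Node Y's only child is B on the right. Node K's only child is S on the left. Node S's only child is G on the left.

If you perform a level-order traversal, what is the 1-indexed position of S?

Level-order visits nodes level by level from the root, left to right within each level.
Level 0: J
Level 1: D, Z
Level 2: H, M, V
Level 3: U, K
Level 4: Y, S
Level 5: B, G
Full level-order sequence: J, D, Z, H, M, V, U, K, Y, S, B, G.

10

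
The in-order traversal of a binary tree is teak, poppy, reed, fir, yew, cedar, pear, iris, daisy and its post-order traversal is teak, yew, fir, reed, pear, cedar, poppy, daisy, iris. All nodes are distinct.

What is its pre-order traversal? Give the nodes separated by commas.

The last element of post-order is the root; it splits in-order into left and right subtrees.
Root iris: left subtree has 7 nodes {teak, poppy, reed, fir, yew, cedar, pear}, right has 1 {daisy}.
  Root poppy: left subtree has 1 node {teak}, right has 5 {reed, fir, yew, cedar, pear}.
    Root cedar: left subtree has 3 nodes {reed, fir, yew}, right has 1 {pear}.
      Root reed: left subtree has 0 nodes { }, right has 2 {fir, yew}.
        Root fir: left subtree has 0 nodes { }, right has 1 {yew}.

iris, poppy, teak, cedar, reed, fir, yew, pear, daisy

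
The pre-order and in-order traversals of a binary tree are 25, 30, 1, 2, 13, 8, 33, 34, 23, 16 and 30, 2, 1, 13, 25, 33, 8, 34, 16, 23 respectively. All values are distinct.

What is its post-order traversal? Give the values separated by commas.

The first element of pre-order is the root; it splits in-order into left and right subtrees.
Root 25: left subtree has 4 nodes {30, 2, 1, 13}, right has 5 {33, 8, 34, 16, 23}.
  Root 30: left subtree has 0 nodes { }, right has 3 {2, 1, 13}.
    Root 1: left subtree has 1 node {2}, right has 1 {13}.
  Root 8: left subtree has 1 node {33}, right has 3 {34, 16, 23}.
    Root 34: left subtree has 0 nodes { }, right has 2 {16, 23}.
      Root 23: left subtree has 1 node {16}, right has 0 { }.

2, 13, 1, 30, 33, 16, 23, 34, 8, 25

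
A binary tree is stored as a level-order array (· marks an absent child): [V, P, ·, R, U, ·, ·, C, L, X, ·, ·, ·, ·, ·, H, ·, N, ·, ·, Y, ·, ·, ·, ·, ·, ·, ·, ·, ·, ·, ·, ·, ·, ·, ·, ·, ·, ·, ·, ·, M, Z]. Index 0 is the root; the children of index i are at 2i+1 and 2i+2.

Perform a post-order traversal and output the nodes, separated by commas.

Post-order visits the left subtree, then the right subtree, then the node.
At V: go left to P.
  At P: go left to R.
    At R: go left to C.
      At C: go left to H.
        H is a leaf — visit H.
      At C: no right child.
      Visit C.
    At R: go right to L.
      At L: go left to N.
        N is a leaf — visit N.
      At L: no right child.
      Visit L.
    Visit R.
  At P: go right to U.
    At U: go left to X.
      At X: no left child.
      At X: go right to Y.
        At Y: go left to M.
          M is a leaf — visit M.
        At Y: go right to Z.
          Z is a leaf — visit Z.
        Visit Y.
      Visit X.
    At U: no right child.
    Visit U.
  Visit P.
At V: no right child.
Visit V.

H, C, N, L, R, M, Z, Y, X, U, P, V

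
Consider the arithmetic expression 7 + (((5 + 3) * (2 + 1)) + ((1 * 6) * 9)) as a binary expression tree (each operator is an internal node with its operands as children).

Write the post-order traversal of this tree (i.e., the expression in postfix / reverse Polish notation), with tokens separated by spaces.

Post-order on an expression tree gives postfix notation: for each operator, emit left operand, right operand, then the operator.

7 5 3 + 2 1 + * 1 6 * 9 * + +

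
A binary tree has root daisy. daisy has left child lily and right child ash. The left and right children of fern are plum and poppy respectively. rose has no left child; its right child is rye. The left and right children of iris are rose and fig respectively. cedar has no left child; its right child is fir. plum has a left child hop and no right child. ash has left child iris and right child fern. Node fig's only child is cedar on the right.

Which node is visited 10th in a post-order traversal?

poppy

Post-order visits the left subtree, then the right subtree, then the node.
At daisy: go left to lily.
  lily is a leaf — visit lily.
At daisy: go right to ash.
  At ash: go left to iris.
    At iris: go left to rose.
      At rose: no left child.
      At rose: go right to rye.
        rye is a leaf — visit rye.
      Visit rose.
    At iris: go right to fig.
      At fig: no left child.
      At fig: go right to cedar.
        At cedar: no left child.
        At cedar: go right to fir.
          fir is a leaf — visit fir.
        Visit cedar.
      Visit fig.
    Visit iris.
  At ash: go right to fern.
    At fern: go left to plum.
      At plum: go left to hop.
        hop is a leaf — visit hop.
      At plum: no right child.
      Visit plum.
    At fern: go right to poppy.
      poppy is a leaf — visit poppy.
    Visit fern.
  Visit ash.
Visit daisy.
Full post-order sequence: lily, rye, rose, fir, cedar, fig, iris, hop, plum, poppy, fern, ash, daisy.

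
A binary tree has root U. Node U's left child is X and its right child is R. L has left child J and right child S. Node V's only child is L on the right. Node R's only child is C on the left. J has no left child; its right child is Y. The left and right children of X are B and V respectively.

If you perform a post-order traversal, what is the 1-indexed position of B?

1

Post-order visits the left subtree, then the right subtree, then the node.
At U: go left to X.
  At X: go left to B.
    B is a leaf — visit B.
  At X: go right to V.
    At V: no left child.
    At V: go right to L.
      At L: go left to J.
        At J: no left child.
        At J: go right to Y.
          Y is a leaf — visit Y.
        Visit J.
      At L: go right to S.
        S is a leaf — visit S.
      Visit L.
    Visit V.
  Visit X.
At U: go right to R.
  At R: go left to C.
    C is a leaf — visit C.
  At R: no right child.
  Visit R.
Visit U.
Full post-order sequence: B, Y, J, S, L, V, X, C, R, U.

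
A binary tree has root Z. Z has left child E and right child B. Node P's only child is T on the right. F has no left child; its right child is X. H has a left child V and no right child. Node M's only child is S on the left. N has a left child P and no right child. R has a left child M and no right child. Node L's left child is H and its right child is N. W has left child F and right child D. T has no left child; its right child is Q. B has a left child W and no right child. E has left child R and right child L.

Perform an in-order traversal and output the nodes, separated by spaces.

In-order visits the left subtree, then the node, then the right subtree.
At Z: go left to E.
  At E: go left to R.
    At R: go left to M.
      At M: go left to S.
        S is a leaf — visit S.
      Visit M.
      At M: no right child.
    Visit R.
    At R: no right child.
  Visit E.
  At E: go right to L.
    At L: go left to H.
      At H: go left to V.
        V is a leaf — visit V.
      Visit H.
      At H: no right child.
    Visit L.
    At L: go right to N.
      At N: go left to P.
        At P: no left child.
        Visit P.
        At P: go right to T.
          At T: no left child.
          Visit T.
          At T: go right to Q.
            Q is a leaf — visit Q.
      Visit N.
      At N: no right child.
Visit Z.
At Z: go right to B.
  At B: go left to W.
    At W: go left to F.
      At F: no left child.
      Visit F.
      At F: go right to X.
        X is a leaf — visit X.
    Visit W.
    At W: go right to D.
      D is a leaf — visit D.
  Visit B.
  At B: no right child.

S M R E V H L P T Q N Z F X W D B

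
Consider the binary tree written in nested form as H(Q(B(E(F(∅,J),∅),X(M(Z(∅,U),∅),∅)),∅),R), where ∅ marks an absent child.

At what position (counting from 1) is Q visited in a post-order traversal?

Post-order visits the left subtree, then the right subtree, then the node.
At H: go left to Q.
  At Q: go left to B.
    At B: go left to E.
      At E: go left to F.
        At F: no left child.
        At F: go right to J.
          J is a leaf — visit J.
        Visit F.
      At E: no right child.
      Visit E.
    At B: go right to X.
      At X: go left to M.
        At M: go left to Z.
          At Z: no left child.
          At Z: go right to U.
            U is a leaf — visit U.
          Visit Z.
        At M: no right child.
        Visit M.
      At X: no right child.
      Visit X.
    Visit B.
  At Q: no right child.
  Visit Q.
At H: go right to R.
  R is a leaf — visit R.
Visit H.
Full post-order sequence: J, F, E, U, Z, M, X, B, Q, R, H.

9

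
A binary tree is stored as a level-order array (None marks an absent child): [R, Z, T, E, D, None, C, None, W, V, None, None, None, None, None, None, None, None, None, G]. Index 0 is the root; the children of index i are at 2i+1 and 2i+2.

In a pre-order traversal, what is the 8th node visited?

Pre-order visits the node, then its left subtree, then its right subtree.
Visit R.
At R: go left to Z.
  Visit Z.
  At Z: go left to E.
    Visit E.
    At E: no left child.
    At E: go right to W.
      W is a leaf — visit W.
  At Z: go right to D.
    Visit D.
    At D: go left to V.
      Visit V.
      At V: go left to G.
        G is a leaf — visit G.
      At V: no right child.
    At D: no right child.
At R: go right to T.
  Visit T.
  At T: no left child.
  At T: go right to C.
    C is a leaf — visit C.
Full pre-order sequence: R, Z, E, W, D, V, G, T, C.

T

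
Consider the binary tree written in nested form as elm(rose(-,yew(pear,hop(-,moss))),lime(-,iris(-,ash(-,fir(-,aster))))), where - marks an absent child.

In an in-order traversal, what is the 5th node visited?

In-order visits the left subtree, then the node, then the right subtree.
At elm: go left to rose.
  At rose: no left child.
  Visit rose.
  At rose: go right to yew.
    At yew: go left to pear.
      pear is a leaf — visit pear.
    Visit yew.
    At yew: go right to hop.
      At hop: no left child.
      Visit hop.
      At hop: go right to moss.
        moss is a leaf — visit moss.
Visit elm.
At elm: go right to lime.
  At lime: no left child.
  Visit lime.
  At lime: go right to iris.
    At iris: no left child.
    Visit iris.
    At iris: go right to ash.
      At ash: no left child.
      Visit ash.
      At ash: go right to fir.
        At fir: no left child.
        Visit fir.
        At fir: go right to aster.
          aster is a leaf — visit aster.
Full in-order sequence: rose, pear, yew, hop, moss, elm, lime, iris, ash, fir, aster.

moss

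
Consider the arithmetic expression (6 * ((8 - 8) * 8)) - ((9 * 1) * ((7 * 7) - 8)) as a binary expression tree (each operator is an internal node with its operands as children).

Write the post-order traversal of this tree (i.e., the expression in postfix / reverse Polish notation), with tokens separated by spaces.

Post-order on an expression tree gives postfix notation: for each operator, emit left operand, right operand, then the operator.

6 8 8 - 8 * * 9 1 * 7 7 * 8 - * -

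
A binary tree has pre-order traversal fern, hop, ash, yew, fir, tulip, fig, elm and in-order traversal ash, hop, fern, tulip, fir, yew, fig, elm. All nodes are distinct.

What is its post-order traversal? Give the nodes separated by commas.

The first element of pre-order is the root; it splits in-order into left and right subtrees.
Root fern: left subtree has 2 nodes {ash, hop}, right has 5 {tulip, fir, yew, fig, elm}.
  Root hop: left subtree has 1 node {ash}, right has 0 { }.
  Root yew: left subtree has 2 nodes {tulip, fir}, right has 2 {fig, elm}.
    Root fir: left subtree has 1 node {tulip}, right has 0 { }.
    Root fig: left subtree has 0 nodes { }, right has 1 {elm}.

ash, hop, tulip, fir, elm, fig, yew, fern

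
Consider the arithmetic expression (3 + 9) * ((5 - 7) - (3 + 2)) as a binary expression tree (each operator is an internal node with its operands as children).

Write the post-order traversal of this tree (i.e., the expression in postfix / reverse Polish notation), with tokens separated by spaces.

Post-order on an expression tree gives postfix notation: for each operator, emit left operand, right operand, then the operator.

3 9 + 5 7 - 3 2 + - *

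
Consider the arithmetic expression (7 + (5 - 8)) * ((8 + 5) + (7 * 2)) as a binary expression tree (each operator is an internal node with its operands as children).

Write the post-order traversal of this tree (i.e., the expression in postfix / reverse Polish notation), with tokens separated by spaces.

Post-order on an expression tree gives postfix notation: for each operator, emit left operand, right operand, then the operator.

7 5 8 - + 8 5 + 7 2 * + *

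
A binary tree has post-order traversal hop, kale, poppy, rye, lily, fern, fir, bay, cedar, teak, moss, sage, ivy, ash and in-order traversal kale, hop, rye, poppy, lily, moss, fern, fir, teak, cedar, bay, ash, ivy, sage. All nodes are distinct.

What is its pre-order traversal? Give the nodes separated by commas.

The last element of post-order is the root; it splits in-order into left and right subtrees.
Root ash: left subtree has 11 nodes {kale, hop, rye, poppy, lily, moss, fern, fir, teak, cedar, bay}, right has 2 {ivy, sage}.
  Root moss: left subtree has 5 nodes {kale, hop, rye, poppy, lily}, right has 5 {fern, fir, teak, cedar, bay}.
    Root lily: left subtree has 4 nodes {kale, hop, rye, poppy}, right has 0 { }.
      Root rye: left subtree has 2 nodes {kale, hop}, right has 1 {poppy}.
        Root kale: left subtree has 0 nodes { }, right has 1 {hop}.
    Root teak: left subtree has 2 nodes {fern, fir}, right has 2 {cedar, bay}.
      Root fir: left subtree has 1 node {fern}, right has 0 { }.
      Root cedar: left subtree has 0 nodes { }, right has 1 {bay}.
  Root ivy: left subtree has 0 nodes { }, right has 1 {sage}.

ash, moss, lily, rye, kale, hop, poppy, teak, fir, fern, cedar, bay, ivy, sage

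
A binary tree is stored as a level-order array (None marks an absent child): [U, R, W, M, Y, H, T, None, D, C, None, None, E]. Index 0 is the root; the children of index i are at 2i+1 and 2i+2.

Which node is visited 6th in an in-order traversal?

In-order visits the left subtree, then the node, then the right subtree.
At U: go left to R.
  At R: go left to M.
    At M: no left child.
    Visit M.
    At M: go right to D.
      D is a leaf — visit D.
  Visit R.
  At R: go right to Y.
    At Y: go left to C.
      C is a leaf — visit C.
    Visit Y.
    At Y: no right child.
Visit U.
At U: go right to W.
  At W: go left to H.
    At H: no left child.
    Visit H.
    At H: go right to E.
      E is a leaf — visit E.
  Visit W.
  At W: go right to T.
    T is a leaf — visit T.
Full in-order sequence: M, D, R, C, Y, U, H, E, W, T.

U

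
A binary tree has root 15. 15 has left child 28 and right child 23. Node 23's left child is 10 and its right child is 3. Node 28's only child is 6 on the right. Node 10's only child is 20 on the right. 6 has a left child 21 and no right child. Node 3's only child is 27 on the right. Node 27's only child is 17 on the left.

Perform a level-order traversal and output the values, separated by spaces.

Level-order visits nodes level by level from the root, left to right within each level.
Level 0: 15
Level 1: 28, 23
Level 2: 6, 10, 3
Level 3: 21, 20, 27
Level 4: 17

15 28 23 6 10 3 21 20 27 17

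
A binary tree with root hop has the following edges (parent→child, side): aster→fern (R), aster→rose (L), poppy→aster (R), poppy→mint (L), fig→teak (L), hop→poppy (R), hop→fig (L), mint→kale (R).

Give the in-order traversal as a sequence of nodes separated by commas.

In-order visits the left subtree, then the node, then the right subtree.
At hop: go left to fig.
  At fig: go left to teak.
    teak is a leaf — visit teak.
  Visit fig.
  At fig: no right child.
Visit hop.
At hop: go right to poppy.
  At poppy: go left to mint.
    At mint: no left child.
    Visit mint.
    At mint: go right to kale.
      kale is a leaf — visit kale.
  Visit poppy.
  At poppy: go right to aster.
    At aster: go left to rose.
      rose is a leaf — visit rose.
    Visit aster.
    At aster: go right to fern.
      fern is a leaf — visit fern.

teak, fig, hop, mint, kale, poppy, rose, aster, fern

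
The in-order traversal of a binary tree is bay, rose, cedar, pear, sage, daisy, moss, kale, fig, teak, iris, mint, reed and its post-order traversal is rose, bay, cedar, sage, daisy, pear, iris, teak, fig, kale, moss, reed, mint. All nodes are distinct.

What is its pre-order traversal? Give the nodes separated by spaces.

mint moss pear cedar bay rose daisy sage kale fig teak iris reed

The last element of post-order is the root; it splits in-order into left and right subtrees.
Root mint: left subtree has 11 nodes {bay, rose, cedar, pear, sage, daisy, moss, kale, fig, teak, iris}, right has 1 {reed}.
  Root moss: left subtree has 6 nodes {bay, rose, cedar, pear, sage, daisy}, right has 4 {kale, fig, teak, iris}.
    Root pear: left subtree has 3 nodes {bay, rose, cedar}, right has 2 {sage, daisy}.
      Root cedar: left subtree has 2 nodes {bay, rose}, right has 0 { }.
        Root bay: left subtree has 0 nodes { }, right has 1 {rose}.
      Root daisy: left subtree has 1 node {sage}, right has 0 { }.
    Root kale: left subtree has 0 nodes { }, right has 3 {fig, teak, iris}.
      Root fig: left subtree has 0 nodes { }, right has 2 {teak, iris}.
        Root teak: left subtree has 0 nodes { }, right has 1 {iris}.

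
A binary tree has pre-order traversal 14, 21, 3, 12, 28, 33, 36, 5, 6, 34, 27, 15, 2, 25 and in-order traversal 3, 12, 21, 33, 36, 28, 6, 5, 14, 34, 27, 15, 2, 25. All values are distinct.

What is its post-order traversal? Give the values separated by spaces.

The first element of pre-order is the root; it splits in-order into left and right subtrees.
Root 14: left subtree has 8 nodes {3, 12, 21, 33, 36, 28, 6, 5}, right has 5 {34, 27, 15, 2, 25}.
  Root 21: left subtree has 2 nodes {3, 12}, right has 5 {33, 36, 28, 6, 5}.
    Root 3: left subtree has 0 nodes { }, right has 1 {12}.
    Root 28: left subtree has 2 nodes {33, 36}, right has 2 {6, 5}.
      Root 33: left subtree has 0 nodes { }, right has 1 {36}.
      Root 5: left subtree has 1 node {6}, right has 0 { }.
  Root 34: left subtree has 0 nodes { }, right has 4 {27, 15, 2, 25}.
    Root 27: left subtree has 0 nodes { }, right has 3 {15, 2, 25}.
      Root 15: left subtree has 0 nodes { }, right has 2 {2, 25}.
        Root 2: left subtree has 0 nodes { }, right has 1 {25}.

12 3 36 33 6 5 28 21 25 2 15 27 34 14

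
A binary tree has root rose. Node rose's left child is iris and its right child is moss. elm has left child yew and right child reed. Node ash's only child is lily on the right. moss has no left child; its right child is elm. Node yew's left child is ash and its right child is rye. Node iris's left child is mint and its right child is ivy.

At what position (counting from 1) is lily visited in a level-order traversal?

11

Level-order visits nodes level by level from the root, left to right within each level.
Level 0: rose
Level 1: iris, moss
Level 2: mint, ivy, elm
Level 3: yew, reed
Level 4: ash, rye
Level 5: lily
Full level-order sequence: rose, iris, moss, mint, ivy, elm, yew, reed, ash, rye, lily.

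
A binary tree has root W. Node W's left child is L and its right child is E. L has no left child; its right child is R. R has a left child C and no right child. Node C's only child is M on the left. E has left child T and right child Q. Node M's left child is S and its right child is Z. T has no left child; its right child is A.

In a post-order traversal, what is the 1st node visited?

S

Post-order visits the left subtree, then the right subtree, then the node.
At W: go left to L.
  At L: no left child.
  At L: go right to R.
    At R: go left to C.
      At C: go left to M.
        At M: go left to S.
          S is a leaf — visit S.
        At M: go right to Z.
          Z is a leaf — visit Z.
        Visit M.
      At C: no right child.
      Visit C.
    At R: no right child.
    Visit R.
  Visit L.
At W: go right to E.
  At E: go left to T.
    At T: no left child.
    At T: go right to A.
      A is a leaf — visit A.
    Visit T.
  At E: go right to Q.
    Q is a leaf — visit Q.
  Visit E.
Visit W.
Full post-order sequence: S, Z, M, C, R, L, A, T, Q, E, W.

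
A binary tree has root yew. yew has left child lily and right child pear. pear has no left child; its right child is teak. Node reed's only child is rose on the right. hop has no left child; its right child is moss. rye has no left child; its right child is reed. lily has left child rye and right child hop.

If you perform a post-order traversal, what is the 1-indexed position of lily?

Post-order visits the left subtree, then the right subtree, then the node.
At yew: go left to lily.
  At lily: go left to rye.
    At rye: no left child.
    At rye: go right to reed.
      At reed: no left child.
      At reed: go right to rose.
        rose is a leaf — visit rose.
      Visit reed.
    Visit rye.
  At lily: go right to hop.
    At hop: no left child.
    At hop: go right to moss.
      moss is a leaf — visit moss.
    Visit hop.
  Visit lily.
At yew: go right to pear.
  At pear: no left child.
  At pear: go right to teak.
    teak is a leaf — visit teak.
  Visit pear.
Visit yew.
Full post-order sequence: rose, reed, rye, moss, hop, lily, teak, pear, yew.

6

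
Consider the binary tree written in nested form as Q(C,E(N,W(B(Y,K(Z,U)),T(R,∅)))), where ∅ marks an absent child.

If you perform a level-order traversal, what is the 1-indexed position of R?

10

Level-order visits nodes level by level from the root, left to right within each level.
Level 0: Q
Level 1: C, E
Level 2: N, W
Level 3: B, T
Level 4: Y, K, R
Level 5: Z, U
Full level-order sequence: Q, C, E, N, W, B, T, Y, K, R, Z, U.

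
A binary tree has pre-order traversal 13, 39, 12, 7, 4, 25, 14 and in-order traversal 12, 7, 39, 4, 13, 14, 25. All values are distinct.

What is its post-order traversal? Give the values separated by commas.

The first element of pre-order is the root; it splits in-order into left and right subtrees.
Root 13: left subtree has 4 nodes {12, 7, 39, 4}, right has 2 {14, 25}.
  Root 39: left subtree has 2 nodes {12, 7}, right has 1 {4}.
    Root 12: left subtree has 0 nodes { }, right has 1 {7}.
  Root 25: left subtree has 1 node {14}, right has 0 { }.

7, 12, 4, 39, 14, 25, 13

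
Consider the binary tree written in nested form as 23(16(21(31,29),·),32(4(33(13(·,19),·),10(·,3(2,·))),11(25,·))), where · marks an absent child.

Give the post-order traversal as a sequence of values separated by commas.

31, 29, 21, 16, 19, 13, 33, 2, 3, 10, 4, 25, 11, 32, 23

Post-order visits the left subtree, then the right subtree, then the node.
At 23: go left to 16.
  At 16: go left to 21.
    At 21: go left to 31.
      31 is a leaf — visit 31.
    At 21: go right to 29.
      29 is a leaf — visit 29.
    Visit 21.
  At 16: no right child.
  Visit 16.
At 23: go right to 32.
  At 32: go left to 4.
    At 4: go left to 33.
      At 33: go left to 13.
        At 13: no left child.
        At 13: go right to 19.
          19 is a leaf — visit 19.
        Visit 13.
      At 33: no right child.
      Visit 33.
    At 4: go right to 10.
      At 10: no left child.
      At 10: go right to 3.
        At 3: go left to 2.
          2 is a leaf — visit 2.
        At 3: no right child.
        Visit 3.
      Visit 10.
    Visit 4.
  At 32: go right to 11.
    At 11: go left to 25.
      25 is a leaf — visit 25.
    At 11: no right child.
    Visit 11.
  Visit 32.
Visit 23.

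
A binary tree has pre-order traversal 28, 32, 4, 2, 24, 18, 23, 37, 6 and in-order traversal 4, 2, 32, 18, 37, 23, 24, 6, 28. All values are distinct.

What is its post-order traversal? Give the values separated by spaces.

2 4 37 23 18 6 24 32 28

The first element of pre-order is the root; it splits in-order into left and right subtrees.
Root 28: left subtree has 8 nodes {4, 2, 32, 18, 37, 23, 24, 6}, right has 0 { }.
  Root 32: left subtree has 2 nodes {4, 2}, right has 5 {18, 37, 23, 24, 6}.
    Root 4: left subtree has 0 nodes { }, right has 1 {2}.
    Root 24: left subtree has 3 nodes {18, 37, 23}, right has 1 {6}.
      Root 18: left subtree has 0 nodes { }, right has 2 {37, 23}.
        Root 23: left subtree has 1 node {37}, right has 0 { }.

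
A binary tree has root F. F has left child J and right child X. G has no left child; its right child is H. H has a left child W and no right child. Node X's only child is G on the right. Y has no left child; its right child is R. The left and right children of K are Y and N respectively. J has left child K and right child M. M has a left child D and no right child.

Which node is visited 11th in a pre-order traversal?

Pre-order visits the node, then its left subtree, then its right subtree.
Visit F.
At F: go left to J.
  Visit J.
  At J: go left to K.
    Visit K.
    At K: go left to Y.
      Visit Y.
      At Y: no left child.
      At Y: go right to R.
        R is a leaf — visit R.
    At K: go right to N.
      N is a leaf — visit N.
  At J: go right to M.
    Visit M.
    At M: go left to D.
      D is a leaf — visit D.
    At M: no right child.
At F: go right to X.
  Visit X.
  At X: no left child.
  At X: go right to G.
    Visit G.
    At G: no left child.
    At G: go right to H.
      Visit H.
      At H: go left to W.
        W is a leaf — visit W.
      At H: no right child.
Full pre-order sequence: F, J, K, Y, R, N, M, D, X, G, H, W.

H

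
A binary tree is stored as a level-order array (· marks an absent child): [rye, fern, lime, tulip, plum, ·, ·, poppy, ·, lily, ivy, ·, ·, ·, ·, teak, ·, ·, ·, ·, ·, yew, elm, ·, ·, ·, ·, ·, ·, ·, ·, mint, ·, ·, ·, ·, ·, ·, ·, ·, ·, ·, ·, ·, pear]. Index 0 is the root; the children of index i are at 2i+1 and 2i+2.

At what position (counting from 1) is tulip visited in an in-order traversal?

In-order visits the left subtree, then the node, then the right subtree.
At rye: go left to fern.
  At fern: go left to tulip.
    At tulip: go left to poppy.
      At poppy: go left to teak.
        At teak: go left to mint.
          mint is a leaf — visit mint.
        Visit teak.
        At teak: no right child.
      Visit poppy.
      At poppy: no right child.
    Visit tulip.
    At tulip: no right child.
  Visit fern.
  At fern: go right to plum.
    At plum: go left to lily.
      lily is a leaf — visit lily.
    Visit plum.
    At plum: go right to ivy.
      At ivy: go left to yew.
        At yew: no left child.
        Visit yew.
        At yew: go right to pear.
          pear is a leaf — visit pear.
      Visit ivy.
      At ivy: go right to elm.
        elm is a leaf — visit elm.
Visit rye.
At rye: go right to lime.
  lime is a leaf — visit lime.
Full in-order sequence: mint, teak, poppy, tulip, fern, lily, plum, yew, pear, ivy, elm, rye, lime.

4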